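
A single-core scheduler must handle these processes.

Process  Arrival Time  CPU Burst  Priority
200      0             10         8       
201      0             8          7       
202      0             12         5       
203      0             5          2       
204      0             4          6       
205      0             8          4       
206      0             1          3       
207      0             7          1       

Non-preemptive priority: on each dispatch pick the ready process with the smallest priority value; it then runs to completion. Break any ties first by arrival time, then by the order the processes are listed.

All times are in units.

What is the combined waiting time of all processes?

Gantt: | 207 0-7 | 203 7-12 | 206 12-13 | 205 13-21 | 202 21-33 | 204 33-37 | 201 37-45 | 200 45-55 |
Completion: 200=55  201=45  202=33  203=12  204=37  205=21  206=13  207=7
Turnaround (C−A): 200=55  201=45  202=33  203=12  204=37  205=21  206=13  207=7
Waiting = turnaround − burst: 200=45, 201=37, 202=21, 203=7, 204=33, 205=13, 206=12, 207=0
Total waiting = 45 + 37 + 21 + 7 + 33 + 13 + 12 + 0 = 168

168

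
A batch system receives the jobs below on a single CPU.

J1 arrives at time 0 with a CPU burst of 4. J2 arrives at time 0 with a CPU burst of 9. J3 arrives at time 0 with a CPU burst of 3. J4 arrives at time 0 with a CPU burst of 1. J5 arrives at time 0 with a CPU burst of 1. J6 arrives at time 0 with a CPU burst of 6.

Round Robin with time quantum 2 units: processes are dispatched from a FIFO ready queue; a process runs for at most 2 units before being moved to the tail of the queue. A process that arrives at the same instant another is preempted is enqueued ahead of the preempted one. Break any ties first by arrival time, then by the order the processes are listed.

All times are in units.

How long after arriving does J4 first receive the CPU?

6

Schedule: | J1 0-2 | J2 2-4 | J3 4-6 | J4 6-7 | J5 7-8 | J6 8-10 | J1 10-12 | J2 12-14 | J3 14-15 | J6 15-17 | J2 17-19 | J6 19-21 | J2 21-24 |
Completion: J1=12  J2=24  J3=15  J4=7  J5=8  J6=21
Turnaround (C−A): J1=12  J2=24  J3=15  J4=7  J5=8  J6=21
Response(J4) = first start − arrival = 6 − 0 = 6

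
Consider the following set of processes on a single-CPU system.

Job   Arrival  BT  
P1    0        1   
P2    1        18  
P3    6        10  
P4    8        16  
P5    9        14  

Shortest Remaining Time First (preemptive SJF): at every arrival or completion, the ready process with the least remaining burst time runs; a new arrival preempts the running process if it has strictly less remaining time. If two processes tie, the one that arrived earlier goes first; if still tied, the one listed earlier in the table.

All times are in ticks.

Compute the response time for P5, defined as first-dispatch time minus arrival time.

Schedule: | P1 0-1 | P2 1-6 | P3 6-16 | P2 16-29 | P5 29-43 | P4 43-59 |
Completion: P1=1  P2=29  P3=16  P4=59  P5=43
Turnaround (C−A): P1=1  P2=28  P3=10  P4=51  P5=34
Response(P5) = first start − arrival = 29 − 9 = 20

20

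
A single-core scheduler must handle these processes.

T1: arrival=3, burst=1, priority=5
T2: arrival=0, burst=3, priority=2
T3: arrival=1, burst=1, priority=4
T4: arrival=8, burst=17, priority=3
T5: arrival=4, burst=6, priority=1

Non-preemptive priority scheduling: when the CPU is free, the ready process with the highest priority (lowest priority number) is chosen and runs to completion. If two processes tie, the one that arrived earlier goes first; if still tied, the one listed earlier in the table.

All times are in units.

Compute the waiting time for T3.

Gantt: | T2 0-3 | T3 3-4 | T5 4-10 | T4 10-27 | T1 27-28 |
Completion: T1=28  T2=3  T3=4  T4=27  T5=10
Turnaround (C−A): T1=25  T2=3  T3=3  T4=19  T5=6
Waiting(T3) = turnaround − burst = 3 − 1 = 2

2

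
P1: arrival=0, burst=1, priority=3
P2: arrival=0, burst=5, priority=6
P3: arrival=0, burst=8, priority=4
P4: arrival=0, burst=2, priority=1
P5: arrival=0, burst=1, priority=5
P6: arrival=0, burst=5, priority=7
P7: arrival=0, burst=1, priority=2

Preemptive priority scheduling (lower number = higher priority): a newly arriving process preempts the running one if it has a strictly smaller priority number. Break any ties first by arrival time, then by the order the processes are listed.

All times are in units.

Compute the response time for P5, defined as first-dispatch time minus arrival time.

Gantt: | P4 0-2 | P7 2-3 | P1 3-4 | P3 4-12 | P5 12-13 | P2 13-18 | P6 18-23 |
Completion: P1=4  P2=18  P3=12  P4=2  P5=13  P6=23  P7=3
Response(P5) = first start − arrival = 12 − 0 = 12

12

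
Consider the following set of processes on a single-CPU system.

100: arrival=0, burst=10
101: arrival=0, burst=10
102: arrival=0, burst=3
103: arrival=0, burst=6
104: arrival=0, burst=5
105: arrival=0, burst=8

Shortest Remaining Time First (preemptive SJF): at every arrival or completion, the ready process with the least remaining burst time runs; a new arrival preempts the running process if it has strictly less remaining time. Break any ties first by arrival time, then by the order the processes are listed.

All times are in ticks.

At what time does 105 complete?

22

Schedule: | 102 0-3 | 104 3-8 | 103 8-14 | 105 14-22 | 100 22-32 | 101 32-42 |
Completion: 100=32  101=42  102=3  103=14  104=8  105=22
Turnaround (C−A): 100=32  101=42  102=3  103=14  104=8  105=22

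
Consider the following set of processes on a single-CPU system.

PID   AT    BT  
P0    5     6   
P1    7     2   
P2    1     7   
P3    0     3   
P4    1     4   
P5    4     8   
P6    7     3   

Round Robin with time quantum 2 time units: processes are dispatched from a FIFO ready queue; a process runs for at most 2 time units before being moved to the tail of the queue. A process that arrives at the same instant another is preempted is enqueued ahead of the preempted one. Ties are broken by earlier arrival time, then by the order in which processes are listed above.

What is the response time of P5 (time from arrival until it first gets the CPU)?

Timeline: | P3 0-2 | P2 2-4 | P4 4-6 | P3 6-7 | P5 7-9 | P2 9-11 | P0 11-13 | P4 13-15 | P1 15-17 | P6 17-19 | P5 19-21 | P2 21-23 | P0 23-25 | P6 25-26 | P5 26-28 | P2 28-29 | P0 29-31 | P5 31-33 |
Completion: P0=31  P1=17  P2=29  P3=7  P4=15  P5=33  P6=26
Response(P5) = first start − arrival = 7 − 4 = 3

3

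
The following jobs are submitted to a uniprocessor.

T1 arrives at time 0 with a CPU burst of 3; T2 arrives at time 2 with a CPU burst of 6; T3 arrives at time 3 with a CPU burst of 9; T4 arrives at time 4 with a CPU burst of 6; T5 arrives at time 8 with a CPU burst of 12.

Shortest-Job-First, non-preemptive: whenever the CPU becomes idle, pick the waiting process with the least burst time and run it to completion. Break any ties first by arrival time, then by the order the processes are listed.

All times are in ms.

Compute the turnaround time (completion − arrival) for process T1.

Gantt: | T1 0-3 | T2 3-9 | T4 9-15 | T3 15-24 | T5 24-36 |
Completion: T1=3  T2=9  T3=24  T4=15  T5=36
Turnaround (C−A): T1=3  T2=7  T3=21  T4=11  T5=28
Turnaround(T1) = completion − arrival = 3 − 0 = 3

3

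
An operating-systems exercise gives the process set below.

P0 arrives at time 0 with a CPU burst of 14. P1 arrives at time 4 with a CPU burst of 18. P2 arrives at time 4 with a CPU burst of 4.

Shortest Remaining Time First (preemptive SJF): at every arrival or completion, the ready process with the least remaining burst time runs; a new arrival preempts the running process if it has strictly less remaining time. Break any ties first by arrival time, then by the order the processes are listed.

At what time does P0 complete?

18

Timeline: | P0 0-4 | P2 4-8 | P0 8-18 | P1 18-36 |
Completion: P0=18  P1=36  P2=8
Turnaround (C−A): P0=18  P1=32  P2=4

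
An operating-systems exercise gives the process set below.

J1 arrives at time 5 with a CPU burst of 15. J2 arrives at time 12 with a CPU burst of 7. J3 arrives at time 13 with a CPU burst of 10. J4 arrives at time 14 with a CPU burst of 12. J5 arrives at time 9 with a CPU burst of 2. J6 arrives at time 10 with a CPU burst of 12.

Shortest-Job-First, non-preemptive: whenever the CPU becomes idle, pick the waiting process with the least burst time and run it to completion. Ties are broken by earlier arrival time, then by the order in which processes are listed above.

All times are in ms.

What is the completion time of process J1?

Schedule: | idle 0-5 | J1 5-20 | J5 20-22 | J2 22-29 | J3 29-39 | J6 39-51 | J4 51-63 |
Completion: J1=20  J2=29  J3=39  J4=63  J5=22  J6=51

20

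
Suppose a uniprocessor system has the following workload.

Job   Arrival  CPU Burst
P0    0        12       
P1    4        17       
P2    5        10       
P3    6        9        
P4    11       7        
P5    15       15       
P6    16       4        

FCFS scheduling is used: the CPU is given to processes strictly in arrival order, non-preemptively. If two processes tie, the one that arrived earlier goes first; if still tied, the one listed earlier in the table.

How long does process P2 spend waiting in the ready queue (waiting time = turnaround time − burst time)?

Gantt: | P0 0-12 | P1 12-29 | P2 29-39 | P3 39-48 | P4 48-55 | P5 55-70 | P6 70-74 |
Completion: P0=12  P1=29  P2=39  P3=48  P4=55  P5=70  P6=74
Turnaround (C−A): P0=12  P1=25  P2=34  P3=42  P4=44  P5=55  P6=58
Waiting(P2) = turnaround − burst = 34 − 10 = 24

24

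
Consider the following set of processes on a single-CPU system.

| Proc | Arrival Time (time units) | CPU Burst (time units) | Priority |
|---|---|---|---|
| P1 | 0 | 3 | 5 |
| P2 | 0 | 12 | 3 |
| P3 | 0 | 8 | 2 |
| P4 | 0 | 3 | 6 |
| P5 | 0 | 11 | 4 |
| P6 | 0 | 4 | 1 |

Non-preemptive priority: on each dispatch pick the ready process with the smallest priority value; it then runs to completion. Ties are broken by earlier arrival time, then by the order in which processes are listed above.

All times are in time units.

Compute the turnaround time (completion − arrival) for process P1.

Timeline: | P6 0-4 | P3 4-12 | P2 12-24 | P5 24-35 | P1 35-38 | P4 38-41 |
Completion: P1=38  P2=24  P3=12  P4=41  P5=35  P6=4
Turnaround(P1) = completion − arrival = 38 − 0 = 38

38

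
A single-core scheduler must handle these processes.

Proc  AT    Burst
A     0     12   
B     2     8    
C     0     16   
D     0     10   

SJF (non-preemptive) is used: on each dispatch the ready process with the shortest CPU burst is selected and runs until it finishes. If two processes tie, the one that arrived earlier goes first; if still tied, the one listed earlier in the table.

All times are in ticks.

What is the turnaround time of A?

30

Timeline: | D 0-10 | B 10-18 | A 18-30 | C 30-46 |
Completion: A=30  B=18  C=46  D=10
Turnaround(A) = completion − arrival = 30 − 0 = 30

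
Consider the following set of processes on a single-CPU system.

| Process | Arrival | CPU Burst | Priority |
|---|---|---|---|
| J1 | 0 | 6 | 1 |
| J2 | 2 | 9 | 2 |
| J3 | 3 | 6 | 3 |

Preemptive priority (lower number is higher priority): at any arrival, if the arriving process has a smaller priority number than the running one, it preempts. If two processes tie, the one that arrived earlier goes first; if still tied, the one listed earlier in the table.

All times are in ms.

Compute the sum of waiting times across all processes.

Timeline: | J1 0-6 | J2 6-15 | J3 15-21 |
Completion: J1=6  J2=15  J3=21
Turnaround (C−A): J1=6  J2=13  J3=18
Waiting = turnaround − burst: J1=0, J2=4, J3=12
Total waiting = 0 + 4 + 12 = 16

16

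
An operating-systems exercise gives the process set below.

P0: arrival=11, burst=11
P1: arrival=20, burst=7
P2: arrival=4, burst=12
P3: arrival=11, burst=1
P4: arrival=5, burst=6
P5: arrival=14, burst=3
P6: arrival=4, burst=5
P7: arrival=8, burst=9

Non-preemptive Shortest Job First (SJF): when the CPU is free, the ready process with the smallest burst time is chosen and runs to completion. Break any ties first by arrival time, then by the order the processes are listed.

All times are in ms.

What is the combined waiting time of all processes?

Schedule: | idle 0-4 | P6 4-9 | P4 9-15 | P3 15-16 | P5 16-19 | P7 19-28 | P1 28-35 | P0 35-46 | P2 46-58 |
Completion: P0=46  P1=35  P2=58  P3=16  P4=15  P5=19  P6=9  P7=28
Turnaround (C−A): P0=35  P1=15  P2=54  P3=5  P4=10  P5=5  P6=5  P7=20
Waiting = turnaround − burst: P0=24, P1=8, P2=42, P3=4, P4=4, P5=2, P6=0, P7=11
Total waiting = 24 + 8 + 42 + 4 + 4 + 2 + 0 + 11 = 95

95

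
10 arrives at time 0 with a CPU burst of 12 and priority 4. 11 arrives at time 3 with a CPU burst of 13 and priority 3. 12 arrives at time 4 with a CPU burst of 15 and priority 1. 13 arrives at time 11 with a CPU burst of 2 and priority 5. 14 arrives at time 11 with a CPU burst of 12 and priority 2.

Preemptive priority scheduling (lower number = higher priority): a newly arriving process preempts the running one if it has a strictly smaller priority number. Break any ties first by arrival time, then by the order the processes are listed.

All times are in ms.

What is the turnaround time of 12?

15

Schedule: | 10 0-3 | 11 3-4 | 12 4-19 | 14 19-31 | 11 31-43 | 10 43-52 | 13 52-54 |
Completion: 10=52  11=43  12=19  13=54  14=31
Turnaround(12) = completion − arrival = 19 − 4 = 15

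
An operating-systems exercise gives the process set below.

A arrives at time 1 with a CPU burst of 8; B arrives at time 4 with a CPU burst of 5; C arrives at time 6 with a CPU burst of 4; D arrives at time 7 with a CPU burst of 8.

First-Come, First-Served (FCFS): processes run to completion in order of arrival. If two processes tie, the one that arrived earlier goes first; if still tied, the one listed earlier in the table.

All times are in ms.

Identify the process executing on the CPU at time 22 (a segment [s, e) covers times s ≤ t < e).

D

Timeline: | idle 0-1 | A 1-9 | B 9-14 | C 14-18 | D 18-26 |
Completion: A=9  B=14  C=18  D=26
Turnaround (C−A): A=8  B=10  C=12  D=19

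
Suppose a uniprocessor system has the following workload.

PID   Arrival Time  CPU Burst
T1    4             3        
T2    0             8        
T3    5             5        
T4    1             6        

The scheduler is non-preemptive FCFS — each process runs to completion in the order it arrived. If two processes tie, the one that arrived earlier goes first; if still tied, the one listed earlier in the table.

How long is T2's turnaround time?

Schedule: | T2 0-8 | T4 8-14 | T1 14-17 | T3 17-22 |
Completion: T1=17  T2=8  T3=22  T4=14
Turnaround (C−A): T1=13  T2=8  T3=17  T4=13
Turnaround(T2) = completion − arrival = 8 − 0 = 8

8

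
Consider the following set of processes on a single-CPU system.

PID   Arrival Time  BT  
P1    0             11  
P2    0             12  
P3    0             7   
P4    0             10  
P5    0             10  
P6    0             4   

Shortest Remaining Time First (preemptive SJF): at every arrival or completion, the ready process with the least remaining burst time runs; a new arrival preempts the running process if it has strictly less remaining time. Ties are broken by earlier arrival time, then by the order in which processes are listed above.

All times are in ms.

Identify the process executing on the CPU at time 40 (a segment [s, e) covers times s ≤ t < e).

P1

Timeline: | P6 0-4 | P3 4-11 | P4 11-21 | P5 21-31 | P1 31-42 | P2 42-54 |
Completion: P1=42  P2=54  P3=11  P4=21  P5=31  P6=4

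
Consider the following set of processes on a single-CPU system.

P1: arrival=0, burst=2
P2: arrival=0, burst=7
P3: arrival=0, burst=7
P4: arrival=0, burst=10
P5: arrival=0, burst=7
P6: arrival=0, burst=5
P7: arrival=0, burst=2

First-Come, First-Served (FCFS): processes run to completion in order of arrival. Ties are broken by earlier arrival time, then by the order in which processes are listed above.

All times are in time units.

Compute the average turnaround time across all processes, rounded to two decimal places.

Gantt: | P1 0-2 | P2 2-9 | P3 9-16 | P4 16-26 | P5 26-33 | P6 33-38 | P7 38-40 |
Completion: P1=2  P2=9  P3=16  P4=26  P5=33  P6=38  P7=40
Turnaround times: P1=2, P2=9, P3=16, P4=26, P5=33, P6=38, P7=40
Average turnaround = (2+9+16+26+33+38+40) / 7 = 164/7 = 23.43

23.43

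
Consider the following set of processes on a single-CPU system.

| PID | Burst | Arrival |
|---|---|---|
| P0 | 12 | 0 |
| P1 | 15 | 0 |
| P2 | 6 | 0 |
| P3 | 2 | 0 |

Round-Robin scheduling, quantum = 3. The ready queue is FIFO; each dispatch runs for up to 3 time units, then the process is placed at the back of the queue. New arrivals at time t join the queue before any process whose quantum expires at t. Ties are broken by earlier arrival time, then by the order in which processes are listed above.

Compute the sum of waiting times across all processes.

Gantt: | P0 0-3 | P1 3-6 | P2 6-9 | P3 9-11 | P0 11-14 | P1 14-17 | P2 17-20 | P0 20-23 | P1 23-26 | P0 26-29 | P1 29-35 |
Completion: P0=29  P1=35  P2=20  P3=11
Turnaround (C−A): P0=29  P1=35  P2=20  P3=11
Waiting = turnaround − burst: P0=17, P1=20, P2=14, P3=9
Total waiting = 17 + 20 + 14 + 9 = 60

60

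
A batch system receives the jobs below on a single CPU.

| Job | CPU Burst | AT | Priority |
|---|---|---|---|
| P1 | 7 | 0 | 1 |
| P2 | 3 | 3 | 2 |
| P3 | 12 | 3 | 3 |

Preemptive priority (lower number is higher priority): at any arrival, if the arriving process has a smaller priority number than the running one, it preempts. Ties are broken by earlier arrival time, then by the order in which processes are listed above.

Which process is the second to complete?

P2

Timeline: | P1 0-7 | P2 7-10 | P3 10-22 |
Completion: P1=7  P2=10  P3=22
Turnaround (C−A): P1=7  P2=7  P3=19
Finish order: P1 → P2 → P3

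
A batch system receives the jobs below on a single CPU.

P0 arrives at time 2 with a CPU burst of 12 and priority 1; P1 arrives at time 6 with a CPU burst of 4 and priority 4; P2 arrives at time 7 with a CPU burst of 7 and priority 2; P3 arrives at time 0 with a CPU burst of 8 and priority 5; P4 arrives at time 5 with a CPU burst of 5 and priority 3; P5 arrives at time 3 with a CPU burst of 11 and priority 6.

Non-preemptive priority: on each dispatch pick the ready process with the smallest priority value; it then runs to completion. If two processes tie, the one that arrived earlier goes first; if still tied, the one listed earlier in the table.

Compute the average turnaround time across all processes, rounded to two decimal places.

Timeline: | P3 0-8 | P0 8-20 | P2 20-27 | P4 27-32 | P1 32-36 | P5 36-47 |
Completion: P0=20  P1=36  P2=27  P3=8  P4=32  P5=47
Turnaround (C−A): P0=18  P1=30  P2=20  P3=8  P4=27  P5=44
Turnaround times: P0=18, P1=30, P2=20, P3=8, P4=27, P5=44
Average turnaround = (18+30+20+8+27+44) / 6 = 147/6 = 24.50

24.50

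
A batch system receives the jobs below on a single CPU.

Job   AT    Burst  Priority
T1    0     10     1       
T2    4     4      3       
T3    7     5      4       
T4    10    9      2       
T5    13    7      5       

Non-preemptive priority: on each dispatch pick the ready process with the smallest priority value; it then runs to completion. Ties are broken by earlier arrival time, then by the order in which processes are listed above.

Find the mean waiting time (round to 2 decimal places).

9.20

Schedule: | T1 0-10 | T4 10-19 | T2 19-23 | T3 23-28 | T5 28-35 |
Completion: T1=10  T2=23  T3=28  T4=19  T5=35
Waiting times: T1=0, T2=15, T3=16, T4=0, T5=15
Average waiting = (0+15+16+0+15) / 5 = 46/5 = 9.20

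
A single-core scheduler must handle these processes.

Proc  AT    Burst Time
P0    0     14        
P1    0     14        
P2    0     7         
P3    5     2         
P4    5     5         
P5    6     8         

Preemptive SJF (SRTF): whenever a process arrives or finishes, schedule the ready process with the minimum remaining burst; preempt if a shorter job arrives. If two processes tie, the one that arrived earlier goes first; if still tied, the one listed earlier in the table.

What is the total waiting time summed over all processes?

72

Schedule: | P2 0-7 | P3 7-9 | P4 9-14 | P5 14-22 | P0 22-36 | P1 36-50 |
Completion: P0=36  P1=50  P2=7  P3=9  P4=14  P5=22
Turnaround (C−A): P0=36  P1=50  P2=7  P3=4  P4=9  P5=16
Waiting = turnaround − burst: P0=22, P1=36, P2=0, P3=2, P4=4, P5=8
Total waiting = 22 + 36 + 0 + 2 + 4 + 8 = 72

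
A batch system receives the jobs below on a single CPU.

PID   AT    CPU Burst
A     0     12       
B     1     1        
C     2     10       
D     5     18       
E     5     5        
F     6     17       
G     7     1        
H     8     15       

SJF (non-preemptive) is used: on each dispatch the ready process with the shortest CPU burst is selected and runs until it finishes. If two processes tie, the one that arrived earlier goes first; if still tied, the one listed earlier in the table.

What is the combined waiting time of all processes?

158

Timeline: | A 0-12 | B 12-13 | G 13-14 | E 14-19 | C 19-29 | H 29-44 | F 44-61 | D 61-79 |
Completion: A=12  B=13  C=29  D=79  E=19  F=61  G=14  H=44
Turnaround (C−A): A=12  B=12  C=27  D=74  E=14  F=55  G=7  H=36
Waiting = turnaround − burst: A=0, B=11, C=17, D=56, E=9, F=38, G=6, H=21
Total waiting = 0 + 11 + 17 + 56 + 9 + 38 + 6 + 21 = 158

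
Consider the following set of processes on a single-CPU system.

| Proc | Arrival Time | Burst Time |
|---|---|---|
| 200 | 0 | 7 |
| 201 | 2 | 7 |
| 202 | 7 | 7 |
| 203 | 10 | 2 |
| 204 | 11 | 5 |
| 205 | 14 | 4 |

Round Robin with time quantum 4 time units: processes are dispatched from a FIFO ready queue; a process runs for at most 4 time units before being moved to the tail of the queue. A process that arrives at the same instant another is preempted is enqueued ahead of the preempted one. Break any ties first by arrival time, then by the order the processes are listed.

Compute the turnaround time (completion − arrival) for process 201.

Gantt: | 200 0-4 | 201 4-8 | 200 8-11 | 202 11-15 | 201 15-18 | 203 18-20 | 204 20-24 | 205 24-28 | 202 28-31 | 204 31-32 |
Completion: 200=11  201=18  202=31  203=20  204=32  205=28
Turnaround (C−A): 200=11  201=16  202=24  203=10  204=21  205=14
Turnaround(201) = completion − arrival = 18 − 2 = 16

16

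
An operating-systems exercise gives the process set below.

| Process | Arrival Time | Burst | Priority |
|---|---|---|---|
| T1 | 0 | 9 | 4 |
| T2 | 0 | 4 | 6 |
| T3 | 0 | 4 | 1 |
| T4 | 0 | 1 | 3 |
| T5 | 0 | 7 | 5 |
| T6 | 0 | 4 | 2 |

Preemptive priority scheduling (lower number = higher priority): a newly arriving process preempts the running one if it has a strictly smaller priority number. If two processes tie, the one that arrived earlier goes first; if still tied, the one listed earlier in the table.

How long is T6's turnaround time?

8

Gantt: | T3 0-4 | T6 4-8 | T4 8-9 | T1 9-18 | T5 18-25 | T2 25-29 |
Completion: T1=18  T2=29  T3=4  T4=9  T5=25  T6=8
Turnaround (C−A): T1=18  T2=29  T3=4  T4=9  T5=25  T6=8
Turnaround(T6) = completion − arrival = 8 − 0 = 8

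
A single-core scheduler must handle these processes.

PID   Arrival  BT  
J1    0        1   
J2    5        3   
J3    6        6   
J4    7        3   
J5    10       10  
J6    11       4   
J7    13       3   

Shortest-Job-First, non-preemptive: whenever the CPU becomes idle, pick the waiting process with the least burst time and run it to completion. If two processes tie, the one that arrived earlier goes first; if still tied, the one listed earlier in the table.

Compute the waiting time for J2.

0

Gantt: | J1 0-1 | idle 1-5 | J2 5-8 | J4 8-11 | J6 11-15 | J7 15-18 | J3 18-24 | J5 24-34 |
Completion: J1=1  J2=8  J3=24  J4=11  J5=34  J6=15  J7=18
Waiting(J2) = turnaround − burst = 3 − 3 = 0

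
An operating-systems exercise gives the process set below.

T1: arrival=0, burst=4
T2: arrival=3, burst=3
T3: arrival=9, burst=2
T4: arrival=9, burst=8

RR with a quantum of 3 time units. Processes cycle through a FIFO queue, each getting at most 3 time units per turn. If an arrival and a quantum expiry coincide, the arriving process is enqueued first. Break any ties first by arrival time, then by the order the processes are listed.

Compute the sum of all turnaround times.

Schedule: | T1 0-3 | T2 3-6 | T1 6-7 | idle 7-9 | T3 9-11 | T4 11-19 |
Completion: T1=7  T2=6  T3=11  T4=19
Turnaround = completion − arrival: T1=7, T2=3, T3=2, T4=10
Total turnaround = 7 + 3 + 2 + 10 = 22

22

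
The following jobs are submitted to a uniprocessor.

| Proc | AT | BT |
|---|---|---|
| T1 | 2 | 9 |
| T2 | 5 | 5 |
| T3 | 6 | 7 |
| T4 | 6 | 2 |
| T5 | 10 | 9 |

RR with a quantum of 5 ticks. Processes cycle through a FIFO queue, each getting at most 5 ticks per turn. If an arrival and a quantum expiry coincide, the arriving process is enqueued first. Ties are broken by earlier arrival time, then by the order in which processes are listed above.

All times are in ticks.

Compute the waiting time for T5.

15

Schedule: | idle 0-2 | T1 2-7 | T2 7-12 | T3 12-17 | T4 17-19 | T1 19-23 | T5 23-28 | T3 28-30 | T5 30-34 |
Completion: T1=23  T2=12  T3=30  T4=19  T5=34
Turnaround (C−A): T1=21  T2=7  T3=24  T4=13  T5=24
Waiting(T5) = turnaround − burst = 24 − 9 = 15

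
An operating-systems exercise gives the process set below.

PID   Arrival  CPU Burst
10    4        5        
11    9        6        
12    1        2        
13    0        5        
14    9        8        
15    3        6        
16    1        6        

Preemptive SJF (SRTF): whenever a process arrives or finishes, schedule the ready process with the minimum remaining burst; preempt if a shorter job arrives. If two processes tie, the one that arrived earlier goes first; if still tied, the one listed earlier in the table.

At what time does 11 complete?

30

Timeline: | 13 0-1 | 12 1-3 | 13 3-7 | 10 7-12 | 16 12-18 | 15 18-24 | 11 24-30 | 14 30-38 |
Completion: 10=12  11=30  12=3  13=7  14=38  15=24  16=18
Turnaround (C−A): 10=8  11=21  12=2  13=7  14=29  15=21  16=17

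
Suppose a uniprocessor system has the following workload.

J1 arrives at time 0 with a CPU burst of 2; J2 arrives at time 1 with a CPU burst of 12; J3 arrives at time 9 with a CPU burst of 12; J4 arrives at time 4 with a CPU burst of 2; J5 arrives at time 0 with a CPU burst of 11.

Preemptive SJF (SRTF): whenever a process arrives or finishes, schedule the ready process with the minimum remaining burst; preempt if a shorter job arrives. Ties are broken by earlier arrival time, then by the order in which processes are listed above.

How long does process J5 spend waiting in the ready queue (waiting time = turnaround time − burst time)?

Timeline: | J1 0-2 | J5 2-4 | J4 4-6 | J5 6-15 | J2 15-27 | J3 27-39 |
Completion: J1=2  J2=27  J3=39  J4=6  J5=15
Waiting(J5) = turnaround − burst = 15 − 11 = 4

4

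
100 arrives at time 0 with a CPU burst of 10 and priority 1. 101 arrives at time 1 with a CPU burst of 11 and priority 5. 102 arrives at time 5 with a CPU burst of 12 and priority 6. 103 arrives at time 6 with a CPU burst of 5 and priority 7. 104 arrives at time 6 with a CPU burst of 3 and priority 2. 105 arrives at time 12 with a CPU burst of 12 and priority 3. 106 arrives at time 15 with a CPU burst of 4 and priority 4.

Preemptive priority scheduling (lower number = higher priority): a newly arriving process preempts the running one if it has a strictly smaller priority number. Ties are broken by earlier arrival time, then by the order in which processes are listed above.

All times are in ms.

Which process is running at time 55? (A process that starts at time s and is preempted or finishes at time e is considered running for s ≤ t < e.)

103

Timeline: | 100 0-10 | 104 10-13 | 105 13-25 | 106 25-29 | 101 29-40 | 102 40-52 | 103 52-57 |
Completion: 100=10  101=40  102=52  103=57  104=13  105=25  106=29
Turnaround (C−A): 100=10  101=39  102=47  103=51  104=7  105=13  106=14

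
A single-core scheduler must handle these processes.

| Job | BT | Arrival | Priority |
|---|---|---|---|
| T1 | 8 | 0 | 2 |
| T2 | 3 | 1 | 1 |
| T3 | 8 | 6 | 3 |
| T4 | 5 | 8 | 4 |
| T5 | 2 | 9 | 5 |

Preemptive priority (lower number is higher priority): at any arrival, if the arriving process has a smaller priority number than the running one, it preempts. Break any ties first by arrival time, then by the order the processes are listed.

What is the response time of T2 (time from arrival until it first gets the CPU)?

0

Schedule: | T1 0-1 | T2 1-4 | T1 4-11 | T3 11-19 | T4 19-24 | T5 24-26 |
Completion: T1=11  T2=4  T3=19  T4=24  T5=26
Response(T2) = first start − arrival = 1 − 1 = 0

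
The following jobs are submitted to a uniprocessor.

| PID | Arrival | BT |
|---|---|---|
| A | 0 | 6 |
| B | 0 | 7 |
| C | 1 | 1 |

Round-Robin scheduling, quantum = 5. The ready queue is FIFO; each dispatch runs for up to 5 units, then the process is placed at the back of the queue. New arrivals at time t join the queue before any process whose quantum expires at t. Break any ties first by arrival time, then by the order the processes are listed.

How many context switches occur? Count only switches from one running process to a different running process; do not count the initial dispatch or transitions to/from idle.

4

Timeline: | A 0-5 | B 5-10 | C 10-11 | A 11-12 | B 12-14 |
Completion: A=12  B=14  C=11
Turnaround (C−A): A=12  B=14  C=10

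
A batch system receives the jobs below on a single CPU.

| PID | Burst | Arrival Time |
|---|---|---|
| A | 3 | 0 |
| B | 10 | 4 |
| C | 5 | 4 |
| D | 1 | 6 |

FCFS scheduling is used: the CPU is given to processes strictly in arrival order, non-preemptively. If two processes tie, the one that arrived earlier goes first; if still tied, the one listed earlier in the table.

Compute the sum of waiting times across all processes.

23

Schedule: | A 0-3 | idle 3-4 | B 4-14 | C 14-19 | D 19-20 |
Completion: A=3  B=14  C=19  D=20
Waiting = turnaround − burst: A=0, B=0, C=10, D=13
Total waiting = 0 + 0 + 10 + 13 = 23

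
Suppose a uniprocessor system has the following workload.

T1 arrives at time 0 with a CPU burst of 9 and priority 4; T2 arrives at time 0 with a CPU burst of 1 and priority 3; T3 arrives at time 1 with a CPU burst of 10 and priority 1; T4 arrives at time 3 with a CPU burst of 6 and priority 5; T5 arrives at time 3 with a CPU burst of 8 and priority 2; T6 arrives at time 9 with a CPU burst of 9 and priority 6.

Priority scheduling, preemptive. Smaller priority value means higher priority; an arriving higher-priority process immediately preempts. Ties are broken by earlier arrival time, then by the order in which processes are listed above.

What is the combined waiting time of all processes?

Schedule: | T2 0-1 | T3 1-11 | T5 11-19 | T1 19-28 | T4 28-34 | T6 34-43 |
Completion: T1=28  T2=1  T3=11  T4=34  T5=19  T6=43
Turnaround (C−A): T1=28  T2=1  T3=10  T4=31  T5=16  T6=34
Waiting = turnaround − burst: T1=19, T2=0, T3=0, T4=25, T5=8, T6=25
Total waiting = 19 + 0 + 0 + 25 + 8 + 25 = 77

77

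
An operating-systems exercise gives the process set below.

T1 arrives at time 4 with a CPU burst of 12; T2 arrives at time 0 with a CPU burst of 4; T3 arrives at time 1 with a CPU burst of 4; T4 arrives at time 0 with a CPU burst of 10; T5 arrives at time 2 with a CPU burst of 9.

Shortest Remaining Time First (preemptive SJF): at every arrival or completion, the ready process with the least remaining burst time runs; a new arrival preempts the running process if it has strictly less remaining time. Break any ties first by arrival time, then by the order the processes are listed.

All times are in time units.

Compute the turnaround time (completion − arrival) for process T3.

Timeline: | T2 0-4 | T3 4-8 | T5 8-17 | T4 17-27 | T1 27-39 |
Completion: T1=39  T2=4  T3=8  T4=27  T5=17
Turnaround(T3) = completion − arrival = 8 − 1 = 7

7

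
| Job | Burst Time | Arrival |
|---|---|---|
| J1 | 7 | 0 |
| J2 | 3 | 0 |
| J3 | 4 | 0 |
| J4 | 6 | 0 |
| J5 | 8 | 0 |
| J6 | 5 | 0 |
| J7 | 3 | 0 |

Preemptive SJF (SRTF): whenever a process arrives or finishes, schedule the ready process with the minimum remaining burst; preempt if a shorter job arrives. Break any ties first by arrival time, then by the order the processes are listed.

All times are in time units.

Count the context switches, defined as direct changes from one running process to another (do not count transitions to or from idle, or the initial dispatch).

Schedule: | J2 0-3 | J7 3-6 | J3 6-10 | J6 10-15 | J4 15-21 | J1 21-28 | J5 28-36 |
Completion: J1=28  J2=3  J3=10  J4=21  J5=36  J6=15  J7=6

6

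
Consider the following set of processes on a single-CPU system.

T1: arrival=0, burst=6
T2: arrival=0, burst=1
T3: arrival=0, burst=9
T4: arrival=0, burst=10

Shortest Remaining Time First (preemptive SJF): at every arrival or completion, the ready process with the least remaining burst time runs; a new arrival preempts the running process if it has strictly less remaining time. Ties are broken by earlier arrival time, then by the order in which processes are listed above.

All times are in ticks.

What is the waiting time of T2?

0

Schedule: | T2 0-1 | T1 1-7 | T3 7-16 | T4 16-26 |
Completion: T1=7  T2=1  T3=16  T4=26
Turnaround (C−A): T1=7  T2=1  T3=16  T4=26
Waiting(T2) = turnaround − burst = 1 − 1 = 0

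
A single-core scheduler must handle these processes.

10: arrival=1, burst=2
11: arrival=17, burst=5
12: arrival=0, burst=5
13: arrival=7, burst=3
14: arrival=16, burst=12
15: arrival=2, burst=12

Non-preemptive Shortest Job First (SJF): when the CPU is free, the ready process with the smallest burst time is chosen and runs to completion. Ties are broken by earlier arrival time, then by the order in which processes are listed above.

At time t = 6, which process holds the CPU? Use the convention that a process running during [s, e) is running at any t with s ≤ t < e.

Gantt: | 12 0-5 | 10 5-7 | 13 7-10 | 15 10-22 | 11 22-27 | 14 27-39 |
Completion: 10=7  11=27  12=5  13=10  14=39  15=22
Turnaround (C−A): 10=6  11=10  12=5  13=3  14=23  15=20

10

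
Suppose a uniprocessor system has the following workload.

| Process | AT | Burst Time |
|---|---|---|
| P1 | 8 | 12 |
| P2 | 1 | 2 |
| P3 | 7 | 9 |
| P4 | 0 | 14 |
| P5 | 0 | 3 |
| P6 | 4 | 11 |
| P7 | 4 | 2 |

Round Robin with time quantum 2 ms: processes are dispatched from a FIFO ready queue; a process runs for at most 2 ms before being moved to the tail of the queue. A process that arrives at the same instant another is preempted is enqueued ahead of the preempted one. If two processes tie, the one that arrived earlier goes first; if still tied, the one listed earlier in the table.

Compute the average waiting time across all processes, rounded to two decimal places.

Gantt: | P4 0-2 | P5 2-4 | P2 4-6 | P4 6-8 | P6 8-10 | P7 10-12 | P5 12-13 | P3 13-15 | P1 15-17 | P4 17-19 | P6 19-21 | P3 21-23 | P1 23-25 | P4 25-27 | P6 27-29 | P3 29-31 | P1 31-33 | P4 33-35 | P6 35-37 | P3 37-39 | P1 39-41 | P4 41-43 | P6 43-45 | P3 45-46 | P1 46-48 | P4 48-50 | P6 50-51 | P1 51-53 |
Completion: P1=53  P2=6  P3=46  P4=50  P5=13  P6=51  P7=12
Turnaround (C−A): P1=45  P2=5  P3=39  P4=50  P5=13  P6=47  P7=8
Waiting times: P1=33, P2=3, P3=30, P4=36, P5=10, P6=36, P7=6
Average waiting = (33+3+30+36+10+36+6) / 7 = 154/7 = 22.00

22.00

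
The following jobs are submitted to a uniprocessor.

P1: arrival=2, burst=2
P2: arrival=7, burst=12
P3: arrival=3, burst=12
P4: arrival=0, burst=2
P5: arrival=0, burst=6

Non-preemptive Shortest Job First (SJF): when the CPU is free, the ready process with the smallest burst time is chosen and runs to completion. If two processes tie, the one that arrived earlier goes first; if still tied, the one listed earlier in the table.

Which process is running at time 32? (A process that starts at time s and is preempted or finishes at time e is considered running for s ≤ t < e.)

Schedule: | P4 0-2 | P1 2-4 | P5 4-10 | P3 10-22 | P2 22-34 |
Completion: P1=4  P2=34  P3=22  P4=2  P5=10

P2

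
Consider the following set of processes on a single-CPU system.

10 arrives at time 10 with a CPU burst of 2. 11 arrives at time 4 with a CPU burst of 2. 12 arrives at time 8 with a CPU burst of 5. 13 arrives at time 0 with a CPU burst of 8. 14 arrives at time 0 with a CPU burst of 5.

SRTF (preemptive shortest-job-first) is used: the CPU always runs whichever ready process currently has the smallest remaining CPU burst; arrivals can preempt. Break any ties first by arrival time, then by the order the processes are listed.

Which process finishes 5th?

13

Timeline: | 14 0-5 | 11 5-7 | 13 7-8 | 12 8-10 | 10 10-12 | 12 12-15 | 13 15-22 |
Completion: 10=12  11=7  12=15  13=22  14=5
Finish order: 14 → 11 → 10 → 12 → 13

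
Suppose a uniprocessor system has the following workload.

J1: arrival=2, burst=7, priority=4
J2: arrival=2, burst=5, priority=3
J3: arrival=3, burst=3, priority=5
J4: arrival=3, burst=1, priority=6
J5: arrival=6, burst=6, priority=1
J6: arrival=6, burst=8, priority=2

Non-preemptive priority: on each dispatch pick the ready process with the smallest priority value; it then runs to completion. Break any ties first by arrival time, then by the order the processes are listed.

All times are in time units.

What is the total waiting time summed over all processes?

Gantt: | idle 0-2 | J2 2-7 | J5 7-13 | J6 13-21 | J1 21-28 | J3 28-31 | J4 31-32 |
Completion: J1=28  J2=7  J3=31  J4=32  J5=13  J6=21
Waiting = turnaround − burst: J1=19, J2=0, J3=25, J4=28, J5=1, J6=7
Total waiting = 19 + 0 + 25 + 28 + 1 + 7 = 80

80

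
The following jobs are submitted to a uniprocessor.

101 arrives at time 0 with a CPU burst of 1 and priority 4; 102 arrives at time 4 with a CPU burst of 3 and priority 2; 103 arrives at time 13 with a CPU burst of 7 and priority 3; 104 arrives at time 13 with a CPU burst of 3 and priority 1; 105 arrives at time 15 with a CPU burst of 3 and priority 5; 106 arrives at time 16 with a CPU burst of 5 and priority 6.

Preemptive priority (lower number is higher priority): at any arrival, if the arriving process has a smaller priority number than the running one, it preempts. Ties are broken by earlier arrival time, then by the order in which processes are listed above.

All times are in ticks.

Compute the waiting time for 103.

3

Timeline: | 101 0-1 | idle 1-4 | 102 4-7 | idle 7-13 | 104 13-16 | 103 16-23 | 105 23-26 | 106 26-31 |
Completion: 101=1  102=7  103=23  104=16  105=26  106=31
Waiting(103) = turnaround − burst = 10 − 7 = 3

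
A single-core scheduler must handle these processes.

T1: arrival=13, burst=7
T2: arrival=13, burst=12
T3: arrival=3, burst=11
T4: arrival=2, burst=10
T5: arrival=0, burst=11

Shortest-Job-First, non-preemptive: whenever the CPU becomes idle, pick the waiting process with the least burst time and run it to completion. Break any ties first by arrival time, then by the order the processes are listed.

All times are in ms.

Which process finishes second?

T4

Gantt: | T5 0-11 | T4 11-21 | T1 21-28 | T3 28-39 | T2 39-51 |
Completion: T1=28  T2=51  T3=39  T4=21  T5=11
Turnaround (C−A): T1=15  T2=38  T3=36  T4=19  T5=11
Finish order: T5 → T4 → T1 → T3 → T2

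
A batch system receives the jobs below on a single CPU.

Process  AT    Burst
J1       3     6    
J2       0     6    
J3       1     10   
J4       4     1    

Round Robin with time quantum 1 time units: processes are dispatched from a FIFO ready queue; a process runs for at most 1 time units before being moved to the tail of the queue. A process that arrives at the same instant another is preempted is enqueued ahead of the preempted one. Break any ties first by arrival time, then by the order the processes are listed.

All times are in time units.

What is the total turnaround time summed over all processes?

58

Timeline: | J2 0-1 | J3 1-2 | J2 2-3 | J3 3-4 | J1 4-5 | J2 5-6 | J4 6-7 | J3 7-8 | J1 8-9 | J2 9-10 | J3 10-11 | J1 11-12 | J2 12-13 | J3 13-14 | J1 14-15 | J2 15-16 | J3 16-17 | J1 17-18 | J3 18-19 | J1 19-20 | J3 20-23 |
Completion: J1=20  J2=16  J3=23  J4=7
Turnaround = completion − arrival: J1=17, J2=16, J3=22, J4=3
Total turnaround = 17 + 16 + 22 + 3 = 58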